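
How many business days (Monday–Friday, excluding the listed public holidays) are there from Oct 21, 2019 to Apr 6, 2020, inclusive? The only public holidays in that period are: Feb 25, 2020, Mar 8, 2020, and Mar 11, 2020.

119 business days

Oct 21, 2019 is a Monday.
The range spans 169 days (inclusive of both endpoints).
169 = 7 × 24 + 1, so there are 24 full weeks plus 1 extra day.
Each full week contributes 5 weekdays (Mon–Fri): 24 × 5 = 120.
The 1 extra day is Mon — 1 of them qualifies.
Total: 120 + 1 = 121.
Holidays: Feb 25, 2020 (Tue); Mar 8, 2020 (Sun); Mar 11, 2020 (Wed).
2 of the 3 holidays fall on weekdays; the rest are weekends and were already excluded.
Business days: 121 − 2 = 119.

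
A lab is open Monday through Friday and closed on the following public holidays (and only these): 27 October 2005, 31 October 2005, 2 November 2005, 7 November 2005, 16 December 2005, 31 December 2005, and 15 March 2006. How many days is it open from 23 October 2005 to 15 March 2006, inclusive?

23 October 2005 is a Sunday.
That's 144 days from start to end, counting both.
144 = 7 × 20 + 4, so there are 20 full weeks plus 4 extra days.
Each full week contributes 5 weekdays (Mon–Fri): 20 × 5 = 100.
The 4 extra days are Sun, Mon, Tue, Wed — 3 of them qualify.
Total: 100 + 3 = 103.
Holidays: 27 October 2005 (Thu); 31 October 2005 (Mon); 2 November 2005 (Wed); 7 November 2005 (Mon); 16 December 2005 (Fri); 31 December 2005 (Sat); 15 March 2006 (Wed).
6 of the 7 holidays fall on weekdays; the rest are weekends and were already excluded.
Business days: 103 − 6 = 97.

97 business days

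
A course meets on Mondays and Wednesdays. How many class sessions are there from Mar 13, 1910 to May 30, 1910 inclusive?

23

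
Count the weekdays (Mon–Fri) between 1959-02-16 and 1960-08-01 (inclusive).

1959-02-16 is a Monday.
From 1959-02-16 to 1960-08-01 is 533 days inclusive.
533 = 7 × 76 + 1, so there are 76 full weeks plus 1 extra day.
Each full week contributes 5 weekdays (Mon–Fri): 76 × 5 = 380.
The 1 extra day is Mon — 1 of them qualifies.
Total: 380 + 1 = 381.

381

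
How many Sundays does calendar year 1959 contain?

52

Jan 1, 1959 is a Thursday.
That's 365 days from start to end, counting both.
365 = 7 × 52 + 1, so there are 52 full weeks plus 1 extra day.
Each full week contributes one Sunday: 52 so far.
The 1 extra day is Thursday — none qualify.
Total: 52 + 0 = 52.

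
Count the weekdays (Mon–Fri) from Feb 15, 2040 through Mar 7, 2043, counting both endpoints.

798

Feb 15, 2040 is a Wednesday.
From Feb 15, 2040 to Mar 7, 2043 is 1117 days inclusive.
1117 = 7 × 159 + 4, so there are 159 full weeks plus 4 extra days.
Each full week contributes 5 weekdays (Mon–Fri): 159 × 5 = 795.
The 4 extra days are Wednesday, Thursday, Friday, Saturday — 3 of them qualify.
Total: 795 + 3 = 798.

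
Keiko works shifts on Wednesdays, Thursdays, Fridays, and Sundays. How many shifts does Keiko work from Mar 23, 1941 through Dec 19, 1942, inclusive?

364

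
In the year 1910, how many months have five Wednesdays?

4

A month has five Wednesdays exactly when Wednesday falls within its first (length − 28) days.
Jan: 31 days, starts Sat → 5 of Sat, Sun, Mon
Feb: 28 days, starts Tue → 5 of (none)
Mar: 31 days, starts Tue → 5 of Tue, Wed, Thu ✓
Apr: 30 days, starts Fri → 5 of Fri, Sat
May: 31 days, starts Sun → 5 of Sun, Mon, Tue
Jun: 30 days, starts Wed → 5 of Wed, Thu ✓
Jul: 31 days, starts Fri → 5 of Fri, Sat, Sun
Aug: 31 days, starts Mon → 5 of Mon, Tue, Wed ✓
Sep: 30 days, starts Thu → 5 of Thu, Fri
Oct: 31 days, starts Sat → 5 of Sat, Sun, Mon
Nov: 30 days, starts Tue → 5 of Tue, Wed ✓
Dec: 31 days, starts Thu → 5 of Thu, Fri, Sat
Months with five Wednesdays: Mar, Jun, Aug, Nov.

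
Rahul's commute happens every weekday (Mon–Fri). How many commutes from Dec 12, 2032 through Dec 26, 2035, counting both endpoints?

Dec 12, 2032 is a Sunday.
That's 1110 days from start to end, counting both.
1110 = 7 × 158 + 4, so there are 158 full weeks plus 4 extra days.
Each full week contributes 5 weekdays (Mon–Fri): 158 × 5 = 790.
The 4 extra days are Sun, Mon, Tue, Wed — 3 of them qualify.
Total: 790 + 3 = 793.

793 weekdays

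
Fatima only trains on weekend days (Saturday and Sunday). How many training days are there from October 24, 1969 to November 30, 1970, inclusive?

October 24, 1969 is a Friday.
That's 403 days from start to end, counting both.
403 = 7 × 57 + 4, so there are 57 full weeks plus 4 extra days.
Each full week contributes 2 weekend days (Sat, Sun): 57 × 2 = 114.
The 4 extra days are Friday, Saturday, Sunday, Monday — 2 of them qualify.
Total: 114 + 2 = 116.

116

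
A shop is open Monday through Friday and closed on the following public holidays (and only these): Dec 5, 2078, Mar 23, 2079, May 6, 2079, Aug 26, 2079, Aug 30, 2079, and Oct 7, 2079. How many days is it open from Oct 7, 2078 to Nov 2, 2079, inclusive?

277

Oct 7, 2078 is a Friday.
The range spans 392 days (inclusive of both endpoints).
392 = 7 × 56, so the span is exactly 56 full weeks.
Each full week contributes 5 weekdays (Mon–Fri): 56 × 5 = 280.
Holidays: Dec 5, 2078 (Mon); Mar 23, 2079 (Thu); May 6, 2079 (Sat); Aug 26, 2079 (Sat); Aug 30, 2079 (Wed); Oct 7, 2079 (Sat).
3 of the 6 holidays fall on weekdays; the rest are weekends and were already excluded.
Business days: 280 − 3 = 277.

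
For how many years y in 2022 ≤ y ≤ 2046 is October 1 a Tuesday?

3

Day of week of October 1 in each year:
2022: Sat, 2023: Sun, 2024: Tue ✓, 2025: Wed, 2026: Thu, 2027: Fri, 2028: Sun, 2029: Mon, 2030: Tue ✓, 2031: Wed, 2032: Fri, 2033: Sat, 2034: Sun, 2035: Mon, 2036: Wed, 2037: Thu, 2038: Fri, 2039: Sat, 2040: Mon, 2041: Tue ✓, 2042: Wed, 2043: Thu, 2044: Sat, 2045: Sun, 2046: Mon
Tuesdays: 2024, 2030, 2041.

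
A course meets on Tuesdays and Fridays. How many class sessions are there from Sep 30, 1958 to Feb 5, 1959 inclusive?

Sep 30, 1958 is a Tuesday.
The range spans 129 days (inclusive of both endpoints).
129 = 7 × 18 + 3, so there are 18 full weeks plus 3 extra days.
Each full week contributes 2 days from the set (Tue, Fri): 18 × 2 = 36.
The 3 extra days are Tue, Wed, Thu — 1 of them qualifies.
Total: 36 + 1 = 37.

37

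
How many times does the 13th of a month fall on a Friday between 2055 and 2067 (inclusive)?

Friday-the-13ths by year:
2055: Aug
2056: Oct
2057: Apr, Jul
2058: Sep, Dec
2059: Jun
2060: Feb, Aug
2061: May
2062: Jan, Oct
2063: Apr, Jul
2064: Jun
2065: Feb, Mar, Nov
2066: Aug
2067: May

20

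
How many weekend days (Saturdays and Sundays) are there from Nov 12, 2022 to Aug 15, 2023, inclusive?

80

Nov 12, 2022 is a Saturday.
From Nov 12, 2022 to Aug 15, 2023 is 277 days inclusive.
277 = 7 × 39 + 4, so there are 39 full weeks plus 4 extra days.
Each full week contributes 2 weekend days (Sat, Sun): 39 × 2 = 78.
The 4 extra days are Saturday, Sunday, Monday, Tuesday — 2 of them qualify.
Total: 78 + 2 = 80.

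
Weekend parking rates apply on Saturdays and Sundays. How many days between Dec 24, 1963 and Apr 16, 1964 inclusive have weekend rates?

32

Dec 24, 1963 is a Tuesday.
The range spans 115 days (inclusive of both endpoints).
115 = 7 × 16 + 3, so there are 16 full weeks plus 3 extra days.
Each full week contributes 2 weekend days (Sat, Sun): 16 × 2 = 32.
The 3 extra days are Tuesday, Wednesday, Thursday — none qualify.
Total: 32 + 0 = 32.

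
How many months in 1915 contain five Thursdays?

A month has five Thursdays exactly when Thursday falls within its first (length − 28) days.
Jan: 31 days, starts Fri → 5 of Fri, Sat, Sun
Feb: 28 days, starts Mon → 5 of (none)
Mar: 31 days, starts Mon → 5 of Mon, Tue, Wed
Apr: 30 days, starts Thu → 5 of Thu, Fri ✓
May: 31 days, starts Sat → 5 of Sat, Sun, Mon
Jun: 30 days, starts Tue → 5 of Tue, Wed
Jul: 31 days, starts Thu → 5 of Thu, Fri, Sat ✓
Aug: 31 days, starts Sun → 5 of Sun, Mon, Tue
Sep: 30 days, starts Wed → 5 of Wed, Thu ✓
Oct: 31 days, starts Fri → 5 of Fri, Sat, Sun
Nov: 30 days, starts Mon → 5 of Mon, Tue
Dec: 31 days, starts Wed → 5 of Wed, Thu, Fri ✓
Months with five Thursdays: Apr, Jul, Sep, Dec.

4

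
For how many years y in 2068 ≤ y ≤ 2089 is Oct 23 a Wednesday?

Day of week of October 23 in each year:
2068: Tue, 2069: Wed ✓, 2070: Thu, 2071: Fri, 2072: Sun, 2073: Mon, 2074: Tue, 2075: Wed ✓, 2076: Fri, 2077: Sat, 2078: Sun, 2079: Mon, 2080: Wed ✓, 2081: Thu, 2082: Fri, 2083: Sat, 2084: Mon, 2085: Tue, 2086: Wed ✓, 2087: Thu, 2088: Sat, 2089: Sun
Wednesdays: 2069, 2075, 2080, 2086.

4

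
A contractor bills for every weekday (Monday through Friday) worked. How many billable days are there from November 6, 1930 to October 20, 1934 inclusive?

November 6, 1930 is a Thursday.
From November 6, 1930 to October 20, 1934 is 1445 days inclusive.
1445 = 7 × 206 + 3, so there are 206 full weeks plus 3 extra days.
Each full week contributes 5 weekdays (Mon–Fri): 206 × 5 = 1030.
The 3 extra days are Thu, Fri, Sat — 2 of them qualify.
Total: 1030 + 2 = 1032.

1032 weekdays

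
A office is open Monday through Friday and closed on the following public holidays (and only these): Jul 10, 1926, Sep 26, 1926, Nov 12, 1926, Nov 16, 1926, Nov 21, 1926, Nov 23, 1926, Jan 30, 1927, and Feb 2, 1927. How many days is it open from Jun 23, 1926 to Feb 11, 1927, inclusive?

Jun 23, 1926 is a Wednesday.
That's 234 days from start to end, counting both.
234 = 7 × 33 + 3, so there are 33 full weeks plus 3 extra days.
Each full week contributes 5 weekdays (Mon–Fri): 33 × 5 = 165.
The 3 extra days are Wed, Thu, Fri — 3 of them qualify.
Total: 165 + 3 = 168.
Holidays: Jul 10, 1926 (Sat); Sep 26, 1926 (Sun); Nov 12, 1926 (Fri); Nov 16, 1926 (Tue); Nov 21, 1926 (Sun); Nov 23, 1926 (Tue); Jan 30, 1927 (Sun); Feb 2, 1927 (Wed).
4 of the 8 holidays fall on weekdays; the rest are weekends and were already excluded.
Business days: 168 − 4 = 164.

164 working days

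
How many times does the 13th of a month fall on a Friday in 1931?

The 13th falls on a Friday when the month's 13th has weekday Fri.
Jan 13 is Tue; Feb 13 is Fri ✓; Mar 13 is Fri ✓; Apr 13 is Mon; May 13 is Wed; Jun 13 is Sat; Jul 13 is Mon; Aug 13 is Thu; Sep 13 is Sun; Oct 13 is Tue; Nov 13 is Fri ✓; Dec 13 is Sun.
Friday the 13ths: Feb, Mar, Nov.

3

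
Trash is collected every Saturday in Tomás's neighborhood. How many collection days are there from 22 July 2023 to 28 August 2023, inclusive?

6 Saturdays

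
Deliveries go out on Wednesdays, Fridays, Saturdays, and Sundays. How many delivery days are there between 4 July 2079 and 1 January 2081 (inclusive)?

4 July 2079 is a Tuesday.
The range spans 548 days (inclusive of both endpoints).
548 = 7 × 78 + 2, so there are 78 full weeks plus 2 extra days.
Each full week contributes 4 days from the set (Wed, Fri, Sat, Sun): 78 × 4 = 312.
The 2 extra days are Tue, Wed — 1 of them qualifies.
Total: 312 + 1 = 313.

313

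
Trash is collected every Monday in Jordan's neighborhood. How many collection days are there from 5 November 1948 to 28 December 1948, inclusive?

5 November 1948 is a Friday.
That's 54 days from start to end, counting both.
54 = 7 × 7 + 5, so there are 7 full weeks plus 5 extra days.
Each full week contributes one Monday: 7 so far.
The 5 extra days are Fri, Sat, Sun, Mon, Tue — 1 of them qualifies.
Total: 7 + 1 = 8.

8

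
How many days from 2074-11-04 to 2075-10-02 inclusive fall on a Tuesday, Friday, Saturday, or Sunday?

190

2074-11-04 is a Sunday.
From 2074-11-04 to 2075-10-02 is 333 days inclusive.
333 = 7 × 47 + 4, so there are 47 full weeks plus 4 extra days.
Each full week contributes 4 days from the set (Tue, Fri, Sat, Sun): 47 × 4 = 188.
The 4 extra days are Sunday, Monday, Tuesday, Wednesday — 2 of them qualify.
Total: 188 + 2 = 190.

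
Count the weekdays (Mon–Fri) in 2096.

1 January 2096 is a Sunday.
From 1 January 2096 to 31 December 2096 is 366 days inclusive.
366 = 7 × 52 + 2, so there are 52 full weeks plus 2 extra days.
Each full week contributes 5 weekdays (Mon–Fri): 52 × 5 = 260.
The 2 extra days are Sun, Mon — 1 of them qualifies.
Total: 260 + 1 = 261.

261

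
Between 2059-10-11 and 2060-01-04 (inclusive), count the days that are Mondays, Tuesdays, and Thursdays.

36

2059-10-11 is a Saturday.
The range spans 86 days (inclusive of both endpoints).
86 = 7 × 12 + 2, so there are 12 full weeks plus 2 extra days.
Each full week contributes 3 days from the set (Mon, Tue, Thu): 12 × 3 = 36.
The 2 extra days are Sat, Sun — none qualify.
Total: 36 + 0 = 36.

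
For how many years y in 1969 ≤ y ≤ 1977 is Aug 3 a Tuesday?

Day of week of August 3 in each year:
1969: Sun, 1970: Mon, 1971: Tue ✓, 1972: Thu, 1973: Fri, 1974: Sat, 1975: Sun, 1976: Tue ✓, 1977: Wed
Tuesdays: 1971, 1976.

2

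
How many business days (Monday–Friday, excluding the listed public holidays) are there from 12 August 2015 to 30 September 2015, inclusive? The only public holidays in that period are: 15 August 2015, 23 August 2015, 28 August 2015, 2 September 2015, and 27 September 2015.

12 August 2015 is a Wednesday.
The range spans 50 days (inclusive of both endpoints).
50 = 7 × 7 + 1, so there are 7 full weeks plus 1 extra day.
Each full week contributes 5 weekdays (Mon–Fri): 7 × 5 = 35.
The 1 extra day is Wed — 1 of them qualifies.
Total: 35 + 1 = 36.
Holidays: 15 August 2015 (Sat); 23 August 2015 (Sun); 28 August 2015 (Fri); 2 September 2015 (Wed); 27 September 2015 (Sun).
2 of the 5 holidays fall on weekdays; the rest are weekends and were already excluded.
Business days: 36 − 2 = 34.

34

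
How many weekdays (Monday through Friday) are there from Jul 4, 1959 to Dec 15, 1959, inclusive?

117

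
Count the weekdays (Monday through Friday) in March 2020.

22

Mar 1, 2020 is a Sunday.
The range spans 31 days (inclusive of both endpoints).
31 = 7 × 4 + 3, so there are 4 full weeks plus 3 extra days.
Each full week contributes 5 weekdays (Mon–Fri): 4 × 5 = 20.
The 3 extra days are Sun, Mon, Tue — 2 of them qualify.
Total: 20 + 2 = 22.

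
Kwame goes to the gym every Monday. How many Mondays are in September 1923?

4

September 1, 1923 is a Saturday.
From September 1, 1923 to September 30, 1923 is 30 days inclusive.
30 = 7 × 4 + 2, so there are 4 full weeks plus 2 extra days.
Each full week contributes one Monday: 4 so far.
The 2 extra days are Saturday, Sunday — none qualify.
Total: 4 + 0 = 4.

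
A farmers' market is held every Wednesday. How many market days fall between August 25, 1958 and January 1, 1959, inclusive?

19

August 25, 1958 is a Monday.
The range spans 130 days (inclusive of both endpoints).
130 = 7 × 18 + 4, so there are 18 full weeks plus 4 extra days.
Each full week contributes one Wednesday: 18 so far.
The 4 extra days are Monday, Tuesday, Wednesday, Thursday — 1 of them qualifies.
Total: 18 + 1 = 19.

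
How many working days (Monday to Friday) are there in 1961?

260 weekdays

Jan 1, 1961 is a Sunday.
The range spans 365 days (inclusive of both endpoints).
365 = 7 × 52 + 1, so there are 52 full weeks plus 1 extra day.
Each full week contributes 5 weekdays (Mon–Fri): 52 × 5 = 260.
The 1 extra day is Sun — none qualify.
Total: 260 + 0 = 260.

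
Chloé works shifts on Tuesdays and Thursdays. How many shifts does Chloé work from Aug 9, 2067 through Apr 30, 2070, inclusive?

Aug 9, 2067 is a Tuesday.
The range spans 996 days (inclusive of both endpoints).
996 = 7 × 142 + 2, so there are 142 full weeks plus 2 extra days.
Each full week contributes 2 days from the set (Tue, Thu): 142 × 2 = 284.
The 2 extra days are Tue, Wed — 1 of them qualifies.
Total: 284 + 1 = 285.

285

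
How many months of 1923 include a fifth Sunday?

A month has five Sundays exactly when Sunday falls within its first (length − 28) days.
Jan: 31 days, starts Mon → 5 of Mon, Tue, Wed
Feb: 28 days, starts Thu → 5 of (none)
Mar: 31 days, starts Thu → 5 of Thu, Fri, Sat
Apr: 30 days, starts Sun → 5 of Sun, Mon ✓
May: 31 days, starts Tue → 5 of Tue, Wed, Thu
Jun: 30 days, starts Fri → 5 of Fri, Sat
Jul: 31 days, starts Sun → 5 of Sun, Mon, Tue ✓
Aug: 31 days, starts Wed → 5 of Wed, Thu, Fri
Sep: 30 days, starts Sat → 5 of Sat, Sun ✓
Oct: 31 days, starts Mon → 5 of Mon, Tue, Wed
Nov: 30 days, starts Thu → 5 of Thu, Fri
Dec: 31 days, starts Sat → 5 of Sat, Sun, Mon ✓
Months with five Sundays: Apr, Jul, Sep, Dec.

4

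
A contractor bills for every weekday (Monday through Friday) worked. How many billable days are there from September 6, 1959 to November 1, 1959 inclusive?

40

September 6, 1959 is a Sunday.
From September 6, 1959 to November 1, 1959 is 57 days inclusive.
57 = 7 × 8 + 1, so there are 8 full weeks plus 1 extra day.
Each full week contributes 5 weekdays (Mon–Fri): 8 × 5 = 40.
The 1 extra day is Sun — none qualify.
Total: 40 + 0 = 40.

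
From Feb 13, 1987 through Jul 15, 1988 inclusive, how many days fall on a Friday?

Feb 13, 1987 is a Friday.
That's 519 days from start to end, counting both.
519 = 7 × 74 + 1, so there are 74 full weeks plus 1 extra day.
Each full week contributes one Friday: 74 so far.
The 1 extra day is Fri — 1 of them qualifies.
Total: 74 + 1 = 75.

75 Fridays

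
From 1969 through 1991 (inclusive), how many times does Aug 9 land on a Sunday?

3

Day of week of August 9 in each year:
1969: Sat, 1970: Sun ✓, 1971: Mon, 1972: Wed, 1973: Thu, 1974: Fri, 1975: Sat, 1976: Mon, 1977: Tue, 1978: Wed, 1979: Thu, 1980: Sat, 1981: Sun ✓, 1982: Mon, 1983: Tue, 1984: Thu, 1985: Fri, 1986: Sat, 1987: Sun ✓, 1988: Tue, 1989: Wed, 1990: Thu, 1991: Fri
Sundays: 1970, 1981, 1987.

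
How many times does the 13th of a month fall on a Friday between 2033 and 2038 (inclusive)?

10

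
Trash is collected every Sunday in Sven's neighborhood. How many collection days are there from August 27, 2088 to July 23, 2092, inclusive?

204

August 27, 2088 is a Friday.
That's 1427 days from start to end, counting both.
1427 = 7 × 203 + 6, so there are 203 full weeks plus 6 extra days.
Each full week contributes one Sunday: 203 so far.
The 6 extra days are Fri, Sat, Sun, Mon, Tue, Wed — 1 of them qualifies.
Total: 203 + 1 = 204.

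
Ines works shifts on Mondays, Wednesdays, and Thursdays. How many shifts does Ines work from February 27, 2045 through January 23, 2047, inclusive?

February 27, 2045 is a Monday.
From February 27, 2045 to January 23, 2047 is 696 days inclusive.
696 = 7 × 99 + 3, so there are 99 full weeks plus 3 extra days.
Each full week contributes 3 days from the set (Mon, Wed, Thu): 99 × 3 = 297.
The 3 extra days are Monday, Tuesday, Wednesday — 2 of them qualify.
Total: 297 + 2 = 299.

299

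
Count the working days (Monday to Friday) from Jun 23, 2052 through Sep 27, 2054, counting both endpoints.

590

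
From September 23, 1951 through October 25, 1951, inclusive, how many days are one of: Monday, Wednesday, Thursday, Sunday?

20

September 23, 1951 is a Sunday.
The range spans 33 days (inclusive of both endpoints).
33 = 7 × 4 + 5, so there are 4 full weeks plus 5 extra days.
Each full week contributes 4 days from the set (Mon, Wed, Thu, Sun): 4 × 4 = 16.
The 5 extra days are Sunday, Monday, Tuesday, Wednesday, Thursday — 4 of them qualify.
Total: 16 + 4 = 20.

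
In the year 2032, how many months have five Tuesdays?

A month has five Tuesdays exactly when Tuesday falls within its first (length − 28) days.
Jan: 31 days, starts Thu → 5 of Thu, Fri, Sat
Feb: 29 days, starts Sun → 5 of Sun
Mar: 31 days, starts Mon → 5 of Mon, Tue, Wed ✓
Apr: 30 days, starts Thu → 5 of Thu, Fri
May: 31 days, starts Sat → 5 of Sat, Sun, Mon
Jun: 30 days, starts Tue → 5 of Tue, Wed ✓
Jul: 31 days, starts Thu → 5 of Thu, Fri, Sat
Aug: 31 days, starts Sun → 5 of Sun, Mon, Tue ✓
Sep: 30 days, starts Wed → 5 of Wed, Thu
Oct: 31 days, starts Fri → 5 of Fri, Sat, Sun
Nov: 30 days, starts Mon → 5 of Mon, Tue ✓
Dec: 31 days, starts Wed → 5 of Wed, Thu, Fri
Months with five Tuesdays: Mar, Jun, Aug, Nov.

4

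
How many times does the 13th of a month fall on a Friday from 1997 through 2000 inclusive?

Friday-the-13ths by year:
1997: Jun
1998: Feb, Mar, Nov
1999: Aug
2000: Oct

6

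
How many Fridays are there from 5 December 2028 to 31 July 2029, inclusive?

5 December 2028 is a Tuesday.
The range spans 239 days (inclusive of both endpoints).
239 = 7 × 34 + 1, so there are 34 full weeks plus 1 extra day.
Each full week contributes one Friday: 34 so far.
The 1 extra day is Tuesday — none qualify.
Total: 34 + 0 = 34.

34 Fridays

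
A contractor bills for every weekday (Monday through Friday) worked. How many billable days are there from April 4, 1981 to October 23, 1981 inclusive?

145 weekdays

April 4, 1981 is a Saturday.
That's 203 days from start to end, counting both.
203 = 7 × 29, so the span is exactly 29 full weeks.
Each full week contributes 5 weekdays (Mon–Fri): 29 × 5 = 145.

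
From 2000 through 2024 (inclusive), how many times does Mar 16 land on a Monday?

3

Day of week of March 16 in each year:
2000: Thu, 2001: Fri, 2002: Sat, 2003: Sun, 2004: Tue, 2005: Wed, 2006: Thu, 2007: Fri, 2008: Sun, 2009: Mon ✓, 2010: Tue, 2011: Wed, 2012: Fri, 2013: Sat, 2014: Sun, 2015: Mon ✓, 2016: Wed, 2017: Thu, 2018: Fri, 2019: Sat, 2020: Mon ✓, 2021: Tue, 2022: Wed, 2023: Thu, 2024: Sat
Mondays: 2009, 2015, 2020.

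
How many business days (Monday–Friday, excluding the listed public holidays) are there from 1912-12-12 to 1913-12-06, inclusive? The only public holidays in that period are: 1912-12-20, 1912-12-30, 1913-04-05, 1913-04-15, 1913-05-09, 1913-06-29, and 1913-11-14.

1912-12-12 is a Thursday.
From 1912-12-12 to 1913-12-06 is 360 days inclusive.
360 = 7 × 51 + 3, so there are 51 full weeks plus 3 extra days.
Each full week contributes 5 weekdays (Mon–Fri): 51 × 5 = 255.
The 3 extra days are Thu, Fri, Sat — 2 of them qualify.
Total: 255 + 2 = 257.
Holidays: 1912-12-20 (Fri); 1912-12-30 (Mon); 1913-04-05 (Sat); 1913-04-15 (Tue); 1913-05-09 (Fri); 1913-06-29 (Sun); 1913-11-14 (Fri).
5 of the 7 holidays fall on weekdays; the rest are weekends and were already excluded.
Business days: 257 − 5 = 252.

252 business days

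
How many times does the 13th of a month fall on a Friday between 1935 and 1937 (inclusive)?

5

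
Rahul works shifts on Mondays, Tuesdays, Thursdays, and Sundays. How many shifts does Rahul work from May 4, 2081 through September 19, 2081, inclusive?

80

May 4, 2081 is a Sunday.
The range spans 139 days (inclusive of both endpoints).
139 = 7 × 19 + 6, so there are 19 full weeks plus 6 extra days.
Each full week contributes 4 days from the set (Mon, Tue, Thu, Sun): 19 × 4 = 76.
The 6 extra days are Sun, Mon, Tue, Wed, Thu, Fri — 4 of them qualify.
Total: 76 + 4 = 80.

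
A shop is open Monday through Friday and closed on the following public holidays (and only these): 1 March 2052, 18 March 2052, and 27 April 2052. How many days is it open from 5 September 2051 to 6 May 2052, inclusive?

5 September 2051 is a Tuesday.
From 5 September 2051 to 6 May 2052 is 245 days inclusive.
245 = 7 × 35, so the span is exactly 35 full weeks.
Each full week contributes 5 weekdays (Mon–Fri): 35 × 5 = 175.
Total: 175.
Holidays: 1 March 2052 (Fri); 18 March 2052 (Mon); 27 April 2052 (Sat).
2 of the 3 holidays fall on weekdays; the rest are weekends and were already excluded.
Business days: 175 − 2 = 173.

173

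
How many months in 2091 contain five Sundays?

A month has five Sundays exactly when Sunday falls within its first (length − 28) days.
Jan: 31 days, starts Mon → 5 of Mon, Tue, Wed
Feb: 28 days, starts Thu → 5 of (none)
Mar: 31 days, starts Thu → 5 of Thu, Fri, Sat
Apr: 30 days, starts Sun → 5 of Sun, Mon ✓
May: 31 days, starts Tue → 5 of Tue, Wed, Thu
Jun: 30 days, starts Fri → 5 of Fri, Sat
Jul: 31 days, starts Sun → 5 of Sun, Mon, Tue ✓
Aug: 31 days, starts Wed → 5 of Wed, Thu, Fri
Sep: 30 days, starts Sat → 5 of Sat, Sun ✓
Oct: 31 days, starts Mon → 5 of Mon, Tue, Wed
Nov: 30 days, starts Thu → 5 of Thu, Fri
Dec: 31 days, starts Sat → 5 of Sat, Sun, Mon ✓
Months with five Sundays: Apr, Jul, Sep, Dec.

4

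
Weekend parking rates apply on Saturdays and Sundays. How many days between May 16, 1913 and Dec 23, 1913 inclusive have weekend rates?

64

May 16, 1913 is a Friday.
The range spans 222 days (inclusive of both endpoints).
222 = 7 × 31 + 5, so there are 31 full weeks plus 5 extra days.
Each full week contributes 2 weekend days (Sat, Sun): 31 × 2 = 62.
The 5 extra days are Friday, Saturday, Sunday, Monday, Tuesday — 2 of them qualify.
Total: 62 + 2 = 64.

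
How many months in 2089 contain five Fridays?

A month has five Fridays exactly when Friday falls within its first (length − 28) days.
Jan: 31 days, starts Sat → 5 of Sat, Sun, Mon
Feb: 28 days, starts Tue → 5 of (none)
Mar: 31 days, starts Tue → 5 of Tue, Wed, Thu
Apr: 30 days, starts Fri → 5 of Fri, Sat ✓
May: 31 days, starts Sun → 5 of Sun, Mon, Tue
Jun: 30 days, starts Wed → 5 of Wed, Thu
Jul: 31 days, starts Fri → 5 of Fri, Sat, Sun ✓
Aug: 31 days, starts Mon → 5 of Mon, Tue, Wed
Sep: 30 days, starts Thu → 5 of Thu, Fri ✓
Oct: 31 days, starts Sat → 5 of Sat, Sun, Mon
Nov: 30 days, starts Tue → 5 of Tue, Wed
Dec: 31 days, starts Thu → 5 of Thu, Fri, Sat ✓
Months with five Fridays: Apr, Jul, Sep, Dec.

4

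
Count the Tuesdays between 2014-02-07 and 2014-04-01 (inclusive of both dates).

8 Tuesdays

2014-02-07 is a Friday.
That's 54 days from start to end, counting both.
54 = 7 × 7 + 5, so there are 7 full weeks plus 5 extra days.
Each full week contributes one Tuesday: 7 so far.
The 5 extra days are Friday, Saturday, Sunday, Monday, Tuesday — 1 of them qualifies.
Total: 7 + 1 = 8.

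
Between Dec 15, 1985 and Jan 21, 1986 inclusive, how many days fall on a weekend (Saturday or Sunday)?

11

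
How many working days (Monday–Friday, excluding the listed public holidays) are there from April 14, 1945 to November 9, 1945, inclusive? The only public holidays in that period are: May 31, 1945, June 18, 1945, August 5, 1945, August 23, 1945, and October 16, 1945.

146

April 14, 1945 is a Saturday.
That's 210 days from start to end, counting both.
210 = 7 × 30, so the span is exactly 30 full weeks.
Each full week contributes 5 weekdays (Mon–Fri): 30 × 5 = 150.
Holidays: May 31, 1945 (Thu); June 18, 1945 (Mon); August 5, 1945 (Sun); August 23, 1945 (Thu); October 16, 1945 (Tue).
4 of the 5 holidays fall on weekdays; the rest are weekends and were already excluded.
Business days: 150 − 4 = 146.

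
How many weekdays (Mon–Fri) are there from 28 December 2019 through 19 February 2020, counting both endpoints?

28 December 2019 is a Saturday.
The range spans 54 days (inclusive of both endpoints).
54 = 7 × 7 + 5, so there are 7 full weeks plus 5 extra days.
Each full week contributes 5 weekdays (Mon–Fri): 7 × 5 = 35.
The 5 extra days are Saturday, Sunday, Monday, Tuesday, Wednesday — 3 of them qualify.
Total: 35 + 3 = 38.

38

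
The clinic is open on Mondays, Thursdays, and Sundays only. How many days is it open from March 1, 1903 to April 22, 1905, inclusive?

March 1, 1903 is a Sunday.
From March 1, 1903 to April 22, 1905 is 784 days inclusive.
784 = 7 × 112, so the span is exactly 112 full weeks.
Each full week contributes 3 days from the set (Mon, Thu, Sun): 112 × 3 = 336.

336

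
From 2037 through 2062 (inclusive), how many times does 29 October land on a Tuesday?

4

Day of week of October 29 in each year:
2037: Thu, 2038: Fri, 2039: Sat, 2040: Mon, 2041: Tue ✓, 2042: Wed, 2043: Thu, 2044: Sat, 2045: Sun, 2046: Mon, 2047: Tue ✓, 2048: Thu, 2049: Fri, 2050: Sat, 2051: Sun, 2052: Tue ✓, 2053: Wed, 2054: Thu, 2055: Fri, 2056: Sun, 2057: Mon, 2058: Tue ✓, 2059: Wed, 2060: Fri, 2061: Sat, 2062: Sun
Tuesdays: 2041, 2047, 2052, 2058.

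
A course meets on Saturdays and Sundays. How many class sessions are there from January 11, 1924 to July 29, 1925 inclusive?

162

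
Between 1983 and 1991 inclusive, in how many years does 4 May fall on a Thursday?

1

Day of week of May 4 in each year:
1983: Wed, 1984: Fri, 1985: Sat, 1986: Sun, 1987: Mon, 1988: Wed, 1989: Thu ✓, 1990: Fri, 1991: Sat
Thursdays: 1989.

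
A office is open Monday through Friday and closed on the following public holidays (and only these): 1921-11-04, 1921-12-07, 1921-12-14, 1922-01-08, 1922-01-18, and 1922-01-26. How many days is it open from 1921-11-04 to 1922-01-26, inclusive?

1921-11-04 is a Friday.
The range spans 84 days (inclusive of both endpoints).
84 = 7 × 12, so the span is exactly 12 full weeks.
Each full week contributes 5 weekdays (Mon–Fri): 12 × 5 = 60.
Holidays: 1921-11-04 (Fri); 1921-12-07 (Wed); 1921-12-14 (Wed); 1922-01-08 (Sun); 1922-01-18 (Wed); 1922-01-26 (Thu).
5 of the 6 holidays fall on weekdays; the rest are weekends and were already excluded.
Business days: 60 − 5 = 55.

55 business days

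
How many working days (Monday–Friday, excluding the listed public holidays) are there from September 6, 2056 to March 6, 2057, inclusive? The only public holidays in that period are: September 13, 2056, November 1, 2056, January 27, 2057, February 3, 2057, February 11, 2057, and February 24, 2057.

September 6, 2056 is a Wednesday.
From September 6, 2056 to March 6, 2057 is 182 days inclusive.
182 = 7 × 26, so the span is exactly 26 full weeks.
Each full week contributes 5 weekdays (Mon–Fri): 26 × 5 = 130.
Holidays: September 13, 2056 (Wed); November 1, 2056 (Wed); January 27, 2057 (Sat); February 3, 2057 (Sat); February 11, 2057 (Sun); February 24, 2057 (Sat).
2 of the 6 holidays fall on weekdays; the rest are weekends and were already excluded.
Business days: 130 − 2 = 128.

128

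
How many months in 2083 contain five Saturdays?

4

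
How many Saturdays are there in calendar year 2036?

52

January 1, 2036 is a Tuesday.
The range spans 366 days (inclusive of both endpoints).
366 = 7 × 52 + 2, so there are 52 full weeks plus 2 extra days.
Each full week contributes one Saturday: 52 so far.
The 2 extra days are Tuesday, Wednesday — none qualify.
Total: 52 + 0 = 52.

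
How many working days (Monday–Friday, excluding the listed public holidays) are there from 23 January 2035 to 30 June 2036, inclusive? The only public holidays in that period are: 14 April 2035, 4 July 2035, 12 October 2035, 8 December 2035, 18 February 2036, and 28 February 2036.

371

23 January 2035 is a Tuesday.
The range spans 525 days (inclusive of both endpoints).
525 = 7 × 75, so the span is exactly 75 full weeks.
Each full week contributes 5 weekdays (Mon–Fri): 75 × 5 = 375.
Total: 375.
Holidays: 14 April 2035 (Sat); 4 July 2035 (Wed); 12 October 2035 (Fri); 8 December 2035 (Sat); 18 February 2036 (Mon); 28 February 2036 (Thu).
4 of the 6 holidays fall on weekdays; the rest are weekends and were already excluded.
Business days: 375 − 4 = 371.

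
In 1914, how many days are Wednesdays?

52

1 January 1914 is a Thursday.
From 1 January 1914 to 31 December 1914 is 365 days inclusive.
365 = 7 × 52 + 1, so there are 52 full weeks plus 1 extra day.
Each full week contributes one Wednesday: 52 so far.
The 1 extra day is Thursday — none qualify.
Total: 52 + 0 = 52.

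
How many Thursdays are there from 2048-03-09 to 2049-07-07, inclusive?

69 Thursdays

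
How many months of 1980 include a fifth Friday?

A month has five Fridays exactly when Friday falls within its first (length − 28) days.
Jan: 31 days, starts Tue → 5 of Tue, Wed, Thu
Feb: 29 days, starts Fri → 5 of Fri ✓
Mar: 31 days, starts Sat → 5 of Sat, Sun, Mon
Apr: 30 days, starts Tue → 5 of Tue, Wed
May: 31 days, starts Thu → 5 of Thu, Fri, Sat ✓
Jun: 30 days, starts Sun → 5 of Sun, Mon
Jul: 31 days, starts Tue → 5 of Tue, Wed, Thu
Aug: 31 days, starts Fri → 5 of Fri, Sat, Sun ✓
Sep: 30 days, starts Mon → 5 of Mon, Tue
Oct: 31 days, starts Wed → 5 of Wed, Thu, Fri ✓
Nov: 30 days, starts Sat → 5 of Sat, Sun
Dec: 31 days, starts Mon → 5 of Mon, Tue, Wed
Months with five Fridays: Feb, May, Aug, Oct.

4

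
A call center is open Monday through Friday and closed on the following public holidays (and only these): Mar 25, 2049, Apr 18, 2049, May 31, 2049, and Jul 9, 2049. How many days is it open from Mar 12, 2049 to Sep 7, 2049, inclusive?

125 working days

Mar 12, 2049 is a Friday.
From Mar 12, 2049 to Sep 7, 2049 is 180 days inclusive.
180 = 7 × 25 + 5, so there are 25 full weeks plus 5 extra days.
Each full week contributes 5 weekdays (Mon–Fri): 25 × 5 = 125.
The 5 extra days are Friday, Saturday, Sunday, Monday, Tuesday — 3 of them qualify.
Total: 125 + 3 = 128.
Holidays: Mar 25, 2049 (Thu); Apr 18, 2049 (Sun); May 31, 2049 (Mon); Jul 9, 2049 (Fri).
3 of the 4 holidays fall on weekdays; the rest are weekends and were already excluded.
Business days: 128 − 3 = 125.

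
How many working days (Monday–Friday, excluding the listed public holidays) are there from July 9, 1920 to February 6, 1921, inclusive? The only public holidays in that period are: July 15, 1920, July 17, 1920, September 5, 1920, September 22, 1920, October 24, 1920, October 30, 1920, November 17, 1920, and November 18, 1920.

147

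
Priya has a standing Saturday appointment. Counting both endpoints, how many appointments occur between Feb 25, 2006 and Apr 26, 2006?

9 Saturdays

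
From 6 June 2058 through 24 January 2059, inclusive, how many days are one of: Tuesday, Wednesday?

66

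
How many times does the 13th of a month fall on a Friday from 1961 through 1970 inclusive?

Friday-the-13ths by year:
1961: Jan, Oct
1962: Apr, Jul
1963: Sep, Dec
1964: Mar, Nov
1965: Aug
1966: May
1967: Jan, Oct
1968: Sep, Dec
1969: Jun
1970: Feb, Mar, Nov

18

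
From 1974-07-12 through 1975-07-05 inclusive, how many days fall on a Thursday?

51

1974-07-12 is a Friday.
From 1974-07-12 to 1975-07-05 is 359 days inclusive.
359 = 7 × 51 + 2, so there are 51 full weeks plus 2 extra days.
Each full week contributes one Thursday: 51 so far.
The 2 extra days are Friday, Saturday — none qualify.
Total: 51 + 0 = 51.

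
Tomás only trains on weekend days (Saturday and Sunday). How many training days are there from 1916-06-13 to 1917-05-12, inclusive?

95

1916-06-13 is a Tuesday.
From 1916-06-13 to 1917-05-12 is 334 days inclusive.
334 = 7 × 47 + 5, so there are 47 full weeks plus 5 extra days.
Each full week contributes 2 weekend days (Sat, Sun): 47 × 2 = 94.
The 5 extra days are Tuesday, Wednesday, Thursday, Friday, Saturday — 1 of them qualifies.
Total: 94 + 1 = 95.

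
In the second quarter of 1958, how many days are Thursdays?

1 April 1958 is a Tuesday.
The range spans 91 days (inclusive of both endpoints).
91 = 7 × 13, so the span is exactly 13 full weeks.
Each full week contributes one Thursday: 13 so far.
Total: 13.

13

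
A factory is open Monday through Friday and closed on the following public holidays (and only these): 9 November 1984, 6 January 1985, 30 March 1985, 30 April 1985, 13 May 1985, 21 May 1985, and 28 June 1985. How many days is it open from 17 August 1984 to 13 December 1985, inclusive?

341

17 August 1984 is a Friday.
The range spans 484 days (inclusive of both endpoints).
484 = 7 × 69 + 1, so there are 69 full weeks plus 1 extra day.
Each full week contributes 5 weekdays (Mon–Fri): 69 × 5 = 345.
The 1 extra day is Fri — 1 of them qualifies.
Total: 345 + 1 = 346.
Holidays: 9 November 1984 (Fri); 6 January 1985 (Sun); 30 March 1985 (Sat); 30 April 1985 (Tue); 13 May 1985 (Mon); 21 May 1985 (Tue); 28 June 1985 (Fri).
5 of the 7 holidays fall on weekdays; the rest are weekends and were already excluded.
Business days: 346 − 5 = 341.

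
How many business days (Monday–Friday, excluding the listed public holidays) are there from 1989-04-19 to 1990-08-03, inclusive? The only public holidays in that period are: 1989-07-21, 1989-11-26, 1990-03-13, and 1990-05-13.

336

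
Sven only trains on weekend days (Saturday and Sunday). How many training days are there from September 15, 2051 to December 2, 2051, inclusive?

23

September 15, 2051 is a Friday.
From September 15, 2051 to December 2, 2051 is 79 days inclusive.
79 = 7 × 11 + 2, so there are 11 full weeks plus 2 extra days.
Each full week contributes 2 weekend days (Sat, Sun): 11 × 2 = 22.
The 2 extra days are Fri, Sat — 1 of them qualifies.
Total: 22 + 1 = 23.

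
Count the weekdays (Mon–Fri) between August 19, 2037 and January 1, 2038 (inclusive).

98 weekdays

August 19, 2037 is a Wednesday.
That's 136 days from start to end, counting both.
136 = 7 × 19 + 3, so there are 19 full weeks plus 3 extra days.
Each full week contributes 5 weekdays (Mon–Fri): 19 × 5 = 95.
The 3 extra days are Wed, Thu, Fri — 3 of them qualify.
Total: 95 + 3 = 98.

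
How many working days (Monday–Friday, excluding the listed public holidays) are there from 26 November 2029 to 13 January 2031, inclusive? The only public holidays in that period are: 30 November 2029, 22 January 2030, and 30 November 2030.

26 November 2029 is a Monday.
That's 414 days from start to end, counting both.
414 = 7 × 59 + 1, so there are 59 full weeks plus 1 extra day.
Each full week contributes 5 weekdays (Mon–Fri): 59 × 5 = 295.
The 1 extra day is Monday — 1 of them qualifies.
Total: 295 + 1 = 296.
Holidays: 30 November 2029 (Fri); 22 January 2030 (Tue); 30 November 2030 (Sat).
2 of the 3 holidays fall on weekdays; the rest are weekends and were already excluded.
Business days: 296 − 2 = 294.

294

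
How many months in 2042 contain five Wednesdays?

5

A month has five Wednesdays exactly when Wednesday falls within its first (length − 28) days.
Jan: 31 days, starts Wed → 5 of Wed, Thu, Fri ✓
Feb: 28 days, starts Sat → 5 of (none)
Mar: 31 days, starts Sat → 5 of Sat, Sun, Mon
Apr: 30 days, starts Tue → 5 of Tue, Wed ✓
May: 31 days, starts Thu → 5 of Thu, Fri, Sat
Jun: 30 days, starts Sun → 5 of Sun, Mon
Jul: 31 days, starts Tue → 5 of Tue, Wed, Thu ✓
Aug: 31 days, starts Fri → 5 of Fri, Sat, Sun
Sep: 30 days, starts Mon → 5 of Mon, Tue
Oct: 31 days, starts Wed → 5 of Wed, Thu, Fri ✓
Nov: 30 days, starts Sat → 5 of Sat, Sun
Dec: 31 days, starts Mon → 5 of Mon, Tue, Wed ✓
Months with five Wednesdays: Jan, Apr, Jul, Oct, Dec.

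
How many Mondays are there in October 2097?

4

Oct 1, 2097 is a Tuesday.
From Oct 1, 2097 to Oct 31, 2097 is 31 days inclusive.
31 = 7 × 4 + 3, so there are 4 full weeks plus 3 extra days.
Each full week contributes one Monday: 4 so far.
The 3 extra days are Tue, Wed, Thu — none qualify.
Total: 4 + 0 = 4.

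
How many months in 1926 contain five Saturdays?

A month has five Saturdays exactly when Saturday falls within its first (length − 28) days.
Jan: 31 days, starts Fri → 5 of Fri, Sat, Sun ✓
Feb: 28 days, starts Mon → 5 of (none)
Mar: 31 days, starts Mon → 5 of Mon, Tue, Wed
Apr: 30 days, starts Thu → 5 of Thu, Fri
May: 31 days, starts Sat → 5 of Sat, Sun, Mon ✓
Jun: 30 days, starts Tue → 5 of Tue, Wed
Jul: 31 days, starts Thu → 5 of Thu, Fri, Sat ✓
Aug: 31 days, starts Sun → 5 of Sun, Mon, Tue
Sep: 30 days, starts Wed → 5 of Wed, Thu
Oct: 31 days, starts Fri → 5 of Fri, Sat, Sun ✓
Nov: 30 days, starts Mon → 5 of Mon, Tue
Dec: 31 days, starts Wed → 5 of Wed, Thu, Fri
Months with five Saturdays: Jan, May, Jul, Oct.

4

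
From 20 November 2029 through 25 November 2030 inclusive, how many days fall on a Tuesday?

53

20 November 2029 is a Tuesday.
The range spans 371 days (inclusive of both endpoints).
371 = 7 × 53, so the span is exactly 53 full weeks.
Each full week contributes one Tuesday: 53 so far.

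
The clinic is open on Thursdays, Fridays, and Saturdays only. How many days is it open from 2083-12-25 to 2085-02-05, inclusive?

2083-12-25 is a Saturday.
From 2083-12-25 to 2085-02-05 is 409 days inclusive.
409 = 7 × 58 + 3, so there are 58 full weeks plus 3 extra days.
Each full week contributes 3 days from the set (Thu, Fri, Sat): 58 × 3 = 174.
The 3 extra days are Saturday, Sunday, Monday — 1 of them qualifies.
Total: 174 + 1 = 175.

175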